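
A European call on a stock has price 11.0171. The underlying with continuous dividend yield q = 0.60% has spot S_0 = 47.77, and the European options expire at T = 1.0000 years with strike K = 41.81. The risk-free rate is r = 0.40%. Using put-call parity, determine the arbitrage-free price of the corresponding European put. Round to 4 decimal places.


Answer: Put price = 5.1760

Derivation:
Put-call parity: C - P = S_0 * exp(-qT) - K * exp(-rT).
S_0 * exp(-qT) = 47.7700 * 0.99401796 = 47.48423814
K * exp(-rT) = 41.8100 * 0.99600799 = 41.64309403
P = C - S*exp(-qT) + K*exp(-rT)
P = 11.0171 - 47.48423814 + 41.64309403 = 5.1760


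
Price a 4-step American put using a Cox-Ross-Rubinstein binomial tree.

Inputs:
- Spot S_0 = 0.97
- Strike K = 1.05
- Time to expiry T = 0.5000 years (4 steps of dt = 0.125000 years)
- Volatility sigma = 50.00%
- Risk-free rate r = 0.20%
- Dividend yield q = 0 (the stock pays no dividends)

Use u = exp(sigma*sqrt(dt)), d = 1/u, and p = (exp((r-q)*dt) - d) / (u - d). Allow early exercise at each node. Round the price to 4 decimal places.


dt = T/N = 0.125000
u = exp(sigma*sqrt(dt)) = 1.193365; d = 1/u = 0.837967
p = (exp((r-q)*dt) - d) / (u - d) = 0.456624
Discount per step: exp(-r*dt) = 0.999750
Stock lattice S(k, i) with i counting down-moves:
  k=0: S(0,0) = 0.9700
  k=1: S(1,0) = 1.1576; S(1,1) = 0.8128
  k=2: S(2,0) = 1.3814; S(2,1) = 0.9700; S(2,2) = 0.6811
  k=3: S(3,0) = 1.6485; S(3,1) = 1.1576; S(3,2) = 0.8128; S(3,3) = 0.5708
  k=4: S(4,0) = 1.9673; S(4,1) = 1.3814; S(4,2) = 0.9700; S(4,3) = 0.6811; S(4,4) = 0.4783
Terminal payoffs V(N, i) = max(K - S_T, 0):
  V(4,0) = 0.000000; V(4,1) = 0.000000; V(4,2) = 0.080000; V(4,3) = 0.368877; V(4,4) = 0.571723
Backward induction: V(k, i) = exp(-r*dt) * [p * V(k+1, i) + (1-p) * V(k+1, i+1)]; then take max(V_cont, immediate exercise) for American.
  V(3,0) = exp(-r*dt) * [p*0.000000 + (1-p)*0.000000] = 0.000000; exercise = 0.000000; V(3,0) = max -> 0.000000
  V(3,1) = exp(-r*dt) * [p*0.000000 + (1-p)*0.080000] = 0.043459; exercise = 0.000000; V(3,1) = max -> 0.043459
  V(3,2) = exp(-r*dt) * [p*0.080000 + (1-p)*0.368877] = 0.236910; exercise = 0.237172; V(3,2) = max -> 0.237172
  V(3,3) = exp(-r*dt) * [p*0.368877 + (1-p)*0.571723] = 0.478979; exercise = 0.479242; V(3,3) = max -> 0.479242
  V(2,0) = exp(-r*dt) * [p*0.000000 + (1-p)*0.043459] = 0.023609; exercise = 0.000000; V(2,0) = max -> 0.023609
  V(2,1) = exp(-r*dt) * [p*0.043459 + (1-p)*0.237172] = 0.148681; exercise = 0.080000; V(2,1) = max -> 0.148681
  V(2,2) = exp(-r*dt) * [p*0.237172 + (1-p)*0.479242] = 0.368615; exercise = 0.368877; V(2,2) = max -> 0.368877
  V(1,0) = exp(-r*dt) * [p*0.023609 + (1-p)*0.148681] = 0.091547; exercise = 0.000000; V(1,0) = max -> 0.091547
  V(1,1) = exp(-r*dt) * [p*0.148681 + (1-p)*0.368877] = 0.268263; exercise = 0.237172; V(1,1) = max -> 0.268263
  V(0,0) = exp(-r*dt) * [p*0.091547 + (1-p)*0.268263] = 0.187523; exercise = 0.080000; V(0,0) = max -> 0.187523

Answer: Price = V(0,0) = 0.1875


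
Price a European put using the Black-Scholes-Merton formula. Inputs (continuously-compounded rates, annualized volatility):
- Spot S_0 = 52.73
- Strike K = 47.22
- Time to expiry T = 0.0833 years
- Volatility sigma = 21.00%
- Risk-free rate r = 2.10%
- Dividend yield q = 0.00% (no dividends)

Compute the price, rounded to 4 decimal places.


Answer: Price = 0.0380

Derivation:
d1 = (ln(S/K) + (r - q + 0.5*sigma^2) * T) / (sigma * sqrt(T)) = 1.88011450
d2 = d1 - sigma * sqrt(T) = 1.81950485
exp(-rT) = 0.99825223; exp(-qT) = 1.00000000
P = K * exp(-rT) * N(-d2) - S_0 * exp(-qT) * N(-d1)
N(-d1) = 0.03004624; N(-d2) = 0.03441722
P = 47.2200 * 0.99825223 * 0.03441722 - 52.7300 * 1.00000000 * 0.03004624 = 0.0380


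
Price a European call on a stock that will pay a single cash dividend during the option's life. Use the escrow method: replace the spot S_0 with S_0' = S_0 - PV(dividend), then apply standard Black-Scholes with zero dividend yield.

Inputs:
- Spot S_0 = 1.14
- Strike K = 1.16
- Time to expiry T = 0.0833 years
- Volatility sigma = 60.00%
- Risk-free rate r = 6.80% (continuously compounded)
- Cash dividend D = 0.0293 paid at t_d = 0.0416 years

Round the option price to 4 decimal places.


PV(D) = D * exp(-r * t_d) = 0.0293 * 0.99717520 = 0.02921723
S_0' = S_0 - PV(D) = 1.1400 - 0.02921723 = 1.11078277
d1 = (ln(S_0'/K) + (r + sigma^2/2)*T) / (sigma*sqrt(T)) = -0.13106535
d2 = d1 - sigma*sqrt(T) = -0.30423578
exp(-rT) = 0.99435161
N(d1) = 0.44786181; N(d2) = 0.38047413
C = S_0' * N(d1) - K * exp(-rT) * N(d2) = 1.11078277 * 0.44786181 - 1.1600 * 0.99435161 * 0.38047413 = 0.0586

Answer: Price = 0.0586


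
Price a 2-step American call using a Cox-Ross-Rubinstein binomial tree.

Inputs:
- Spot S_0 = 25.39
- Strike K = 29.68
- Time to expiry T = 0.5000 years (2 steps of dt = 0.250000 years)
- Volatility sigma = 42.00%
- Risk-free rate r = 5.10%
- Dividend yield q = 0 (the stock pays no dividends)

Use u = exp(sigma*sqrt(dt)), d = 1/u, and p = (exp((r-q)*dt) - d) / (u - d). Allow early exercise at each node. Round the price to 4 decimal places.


Answer: Price = V(0,0) = 1.9964

Derivation:
dt = T/N = 0.250000
u = exp(sigma*sqrt(dt)) = 1.233678; d = 1/u = 0.810584
p = (exp((r-q)*dt) - d) / (u - d) = 0.478020
Discount per step: exp(-r*dt) = 0.987331
Stock lattice S(k, i) with i counting down-moves:
  k=0: S(0,0) = 25.3900
  k=1: S(1,0) = 31.3231; S(1,1) = 20.5807
  k=2: S(2,0) = 38.6426; S(2,1) = 25.3900; S(2,2) = 16.6824
Terminal payoffs V(N, i) = max(S_T - K, 0):
  V(2,0) = 8.962604; V(2,1) = 0.000000; V(2,2) = 0.000000
Backward induction: V(k, i) = exp(-r*dt) * [p * V(k+1, i) + (1-p) * V(k+1, i+1)]; then take max(V_cont, immediate exercise) for American.
  V(1,0) = exp(-r*dt) * [p*8.962604 + (1-p)*0.000000] = 4.230027; exercise = 1.643086; V(1,0) = max -> 4.230027
  V(1,1) = exp(-r*dt) * [p*0.000000 + (1-p)*0.000000] = 0.000000; exercise = 0.000000; V(1,1) = max -> 0.000000
  V(0,0) = exp(-r*dt) * [p*4.230027 + (1-p)*0.000000] = 1.996421; exercise = 0.000000; V(0,0) = max -> 1.996421


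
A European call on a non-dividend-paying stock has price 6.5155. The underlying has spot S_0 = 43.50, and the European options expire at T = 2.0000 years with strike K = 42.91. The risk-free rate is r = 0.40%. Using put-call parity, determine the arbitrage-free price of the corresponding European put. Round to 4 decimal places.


Answer: Put price = 5.5836

Derivation:
Put-call parity: C - P = S_0 * exp(-qT) - K * exp(-rT).
S_0 * exp(-qT) = 43.5000 * 1.00000000 = 43.50000000
K * exp(-rT) = 42.9100 * 0.99203191 = 42.56808947
P = C - S*exp(-qT) + K*exp(-rT)
P = 6.5155 - 43.50000000 + 42.56808947 = 5.5836


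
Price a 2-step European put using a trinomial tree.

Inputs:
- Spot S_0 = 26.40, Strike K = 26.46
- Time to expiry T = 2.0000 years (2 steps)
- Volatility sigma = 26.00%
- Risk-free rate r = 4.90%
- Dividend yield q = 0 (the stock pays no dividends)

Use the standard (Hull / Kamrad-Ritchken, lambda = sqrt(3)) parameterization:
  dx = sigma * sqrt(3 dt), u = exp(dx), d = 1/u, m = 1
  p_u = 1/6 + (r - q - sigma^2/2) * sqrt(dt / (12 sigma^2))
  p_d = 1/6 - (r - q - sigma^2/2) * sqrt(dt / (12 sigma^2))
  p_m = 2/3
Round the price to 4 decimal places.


Answer: Price = V(0,0) = 2.0914

Derivation:
dt = T/N = 1.000000; dx = sigma*sqrt(3*dt) = 0.450333
u = exp(dx) = 1.568835; d = 1/u = 0.637416
p_u = 0.183543, p_m = 0.666667, p_d = 0.149790
Discount per step: exp(-r*dt) = 0.952181
Stock lattice S(k, j) with j the centered position index:
  k=0: S(0,+0) = 26.4000
  k=1: S(1,-1) = 16.8278; S(1,+0) = 26.4000; S(1,+1) = 41.4172
  k=2: S(2,-2) = 10.7263; S(2,-1) = 16.8278; S(2,+0) = 26.4000; S(2,+1) = 41.4172; S(2,+2) = 64.9768
Terminal payoffs V(N, j) = max(K - S_T, 0):
  V(2,-2) = 15.733712; V(2,-1) = 9.632225; V(2,+0) = 0.060000; V(2,+1) = 0.000000; V(2,+2) = 0.000000
Backward induction: V(k, j) = exp(-r*dt) * [p_u * V(k+1, j+1) + p_m * V(k+1, j) + p_d * V(k+1, j-1)]
  V(1,-1) = exp(-r*dt) * [p_u*0.060000 + p_m*9.632225 + p_d*15.733712] = 8.368961
  V(1,+0) = exp(-r*dt) * [p_u*0.000000 + p_m*0.060000 + p_d*9.632225] = 1.411907
  V(1,+1) = exp(-r*dt) * [p_u*0.000000 + p_m*0.000000 + p_d*0.060000] = 0.008558
  V(0,+0) = exp(-r*dt) * [p_u*0.008558 + p_m*1.411907 + p_d*8.368961] = 2.091400


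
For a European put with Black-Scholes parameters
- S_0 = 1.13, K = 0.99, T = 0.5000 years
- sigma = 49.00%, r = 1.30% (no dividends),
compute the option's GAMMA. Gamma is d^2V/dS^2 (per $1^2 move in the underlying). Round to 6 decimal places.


d1 = 0.5737463516; d2 = 0.2272640288
phi(d1) = 0.3383985381; exp(-qT) = 1.0000000000; exp(-rT) = 0.9935210793
Gamma = exp(-qT) * phi(d1) / (S * sigma * sqrt(T)) = 1.0000000000 * 0.3383985381 / (1.1300 * 0.4900 * 0.7071067812) = 0.864309

Answer: Gamma = 0.864309


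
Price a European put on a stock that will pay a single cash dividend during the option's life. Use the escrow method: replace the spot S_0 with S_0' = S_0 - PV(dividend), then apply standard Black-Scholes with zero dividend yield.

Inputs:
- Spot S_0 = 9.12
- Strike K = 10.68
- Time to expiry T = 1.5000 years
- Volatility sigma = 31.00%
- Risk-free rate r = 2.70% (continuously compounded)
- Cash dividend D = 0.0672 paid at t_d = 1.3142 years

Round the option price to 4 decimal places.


Answer: Price = 2.1307

Derivation:
PV(D) = D * exp(-r * t_d) = 0.0672 * 0.96513876 = 0.06485732
S_0' = S_0 - PV(D) = 9.1200 - 0.06485732 = 9.05514268
d1 = (ln(S_0'/K) + (r + sigma^2/2)*T) / (sigma*sqrt(T)) = -0.13818542
d2 = d1 - sigma*sqrt(T) = -0.51785633
exp(-rT) = 0.96030916
N(-d1) = 0.55495306; N(-d2) = 0.69772075
P = K * exp(-rT) * N(-d2) - S_0' * N(-d1) = 10.6800 * 0.96030916 * 0.69772075 - 9.05514268 * 0.55495306 = 2.1307


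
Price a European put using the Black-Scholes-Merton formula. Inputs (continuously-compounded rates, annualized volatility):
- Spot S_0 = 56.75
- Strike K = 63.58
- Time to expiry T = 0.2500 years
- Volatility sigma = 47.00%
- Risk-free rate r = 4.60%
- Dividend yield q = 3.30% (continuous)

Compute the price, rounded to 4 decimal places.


d1 = (ln(S/K) + (r - q + 0.5*sigma^2) * T) / (sigma * sqrt(T)) = -0.35225872
d2 = d1 - sigma * sqrt(T) = -0.58725872
exp(-rT) = 0.98856587; exp(-qT) = 0.99178394
P = K * exp(-rT) * N(-d2) - S_0 * exp(-qT) * N(-d1)
N(-d1) = 0.63767788; N(-d2) = 0.72148502
P = 63.5800 * 0.98856587 * 0.72148502 - 56.7500 * 0.99178394 * 0.63767788 = 9.4566

Answer: Price = 9.4566


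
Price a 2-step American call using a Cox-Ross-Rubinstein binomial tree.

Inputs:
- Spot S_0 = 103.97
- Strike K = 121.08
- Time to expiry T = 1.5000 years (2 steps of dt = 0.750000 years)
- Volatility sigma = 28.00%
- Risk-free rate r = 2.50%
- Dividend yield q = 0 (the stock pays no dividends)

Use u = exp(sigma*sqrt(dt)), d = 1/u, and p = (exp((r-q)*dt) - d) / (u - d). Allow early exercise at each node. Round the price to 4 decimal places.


dt = T/N = 0.750000
u = exp(sigma*sqrt(dt)) = 1.274415; d = 1/u = 0.784674
p = (exp((r-q)*dt) - d) / (u - d) = 0.478320
Discount per step: exp(-r*dt) = 0.981425
Stock lattice S(k, i) with i counting down-moves:
  k=0: S(0,0) = 103.9700
  k=1: S(1,0) = 132.5009; S(1,1) = 81.5825
  k=2: S(2,0) = 168.8611; S(2,1) = 103.9700; S(2,2) = 64.0157
Terminal payoffs V(N, i) = max(S_T - K, 0):
  V(2,0) = 47.781123; V(2,1) = 0.000000; V(2,2) = 0.000000
Backward induction: V(k, i) = exp(-r*dt) * [p * V(k+1, i) + (1-p) * V(k+1, i+1)]; then take max(V_cont, immediate exercise) for American.
  V(1,0) = exp(-r*dt) * [p*47.781123 + (1-p)*0.000000] = 22.430146; exercise = 11.420909; V(1,0) = max -> 22.430146
  V(1,1) = exp(-r*dt) * [p*0.000000 + (1-p)*0.000000] = 0.000000; exercise = 0.000000; V(1,1) = max -> 0.000000
  V(0,0) = exp(-r*dt) * [p*22.430146 + (1-p)*0.000000] = 10.529503; exercise = 0.000000; V(0,0) = max -> 10.529503

Answer: Price = V(0,0) = 10.5295


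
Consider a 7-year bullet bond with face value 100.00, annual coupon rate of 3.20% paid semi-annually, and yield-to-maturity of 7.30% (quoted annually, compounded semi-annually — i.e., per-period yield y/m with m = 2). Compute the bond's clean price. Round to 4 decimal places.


Answer: Price = 77.8365

Derivation:
Coupon per period c = face * coupon_rate / m = 1.600000
Periods per year m = 2; per-period yield y/m = 0.036500
Number of cashflows N = 14
Cashflows (t years, CF_t, discount factor 1/(1+y/m)^(m*t), PV):
  t = 0.5000: CF_t = 1.600000, DF = 0.964785, PV = 1.543657
  t = 1.0000: CF_t = 1.600000, DF = 0.930811, PV = 1.489297
  t = 1.5000: CF_t = 1.600000, DF = 0.898033, PV = 1.436852
  t = 2.0000: CF_t = 1.600000, DF = 0.866409, PV = 1.386254
  t = 2.5000: CF_t = 1.600000, DF = 0.835898, PV = 1.337437
  t = 3.0000: CF_t = 1.600000, DF = 0.806462, PV = 1.290340
  t = 3.5000: CF_t = 1.600000, DF = 0.778063, PV = 1.244901
  t = 4.0000: CF_t = 1.600000, DF = 0.750664, PV = 1.201062
  t = 4.5000: CF_t = 1.600000, DF = 0.724230, PV = 1.158767
  t = 5.0000: CF_t = 1.600000, DF = 0.698726, PV = 1.117962
  t = 5.5000: CF_t = 1.600000, DF = 0.674121, PV = 1.078593
  t = 6.0000: CF_t = 1.600000, DF = 0.650382, PV = 1.040611
  t = 6.5000: CF_t = 1.600000, DF = 0.627479, PV = 1.003966
  t = 7.0000: CF_t = 101.600000, DF = 0.605382, PV = 61.506840
Price P = sum_t PV_t = 77.836539


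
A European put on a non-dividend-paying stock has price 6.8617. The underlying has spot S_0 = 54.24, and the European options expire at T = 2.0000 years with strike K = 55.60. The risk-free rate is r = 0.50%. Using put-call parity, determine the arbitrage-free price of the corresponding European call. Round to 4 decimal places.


Answer: Call price = 6.0549

Derivation:
Put-call parity: C - P = S_0 * exp(-qT) - K * exp(-rT).
S_0 * exp(-qT) = 54.2400 * 1.00000000 = 54.24000000
K * exp(-rT) = 55.6000 * 0.99004983 = 55.04677076
C = P + S*exp(-qT) - K*exp(-rT)
C = 6.8617 + 54.24000000 - 55.04677076 = 6.0549


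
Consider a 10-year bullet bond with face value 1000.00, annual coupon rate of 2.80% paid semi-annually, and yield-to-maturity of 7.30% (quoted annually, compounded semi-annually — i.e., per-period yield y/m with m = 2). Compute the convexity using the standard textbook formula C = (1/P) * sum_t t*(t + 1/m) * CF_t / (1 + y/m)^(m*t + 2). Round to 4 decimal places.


Answer: Convexity = 78.2864

Derivation:
Coupon per period c = face * coupon_rate / m = 14.000000
Periods per year m = 2; per-period yield y/m = 0.036500
Number of cashflows N = 20
Cashflows (t years, CF_t, discount factor 1/(1+y/m)^(m*t), PV):
  t = 0.5000: CF_t = 14.000000, DF = 0.964785, PV = 13.506995
  t = 1.0000: CF_t = 14.000000, DF = 0.930811, PV = 13.031350
  t = 1.5000: CF_t = 14.000000, DF = 0.898033, PV = 12.572456
  t = 2.0000: CF_t = 14.000000, DF = 0.866409, PV = 12.129721
  t = 2.5000: CF_t = 14.000000, DF = 0.835898, PV = 11.702577
  t = 3.0000: CF_t = 14.000000, DF = 0.806462, PV = 11.290475
  t = 3.5000: CF_t = 14.000000, DF = 0.778063, PV = 10.892884
  t = 4.0000: CF_t = 14.000000, DF = 0.750664, PV = 10.509295
  t = 4.5000: CF_t = 14.000000, DF = 0.724230, PV = 10.139214
  t = 5.0000: CF_t = 14.000000, DF = 0.698726, PV = 9.782165
  t = 5.5000: CF_t = 14.000000, DF = 0.674121, PV = 9.437689
  t = 6.0000: CF_t = 14.000000, DF = 0.650382, PV = 9.105344
  t = 6.5000: CF_t = 14.000000, DF = 0.627479, PV = 8.784702
  t = 7.0000: CF_t = 14.000000, DF = 0.605382, PV = 8.475352
  t = 7.5000: CF_t = 14.000000, DF = 0.584064, PV = 8.176895
  t = 8.0000: CF_t = 14.000000, DF = 0.563496, PV = 7.888949
  t = 8.5000: CF_t = 14.000000, DF = 0.543653, PV = 7.611142
  t = 9.0000: CF_t = 14.000000, DF = 0.524508, PV = 7.343118
  t = 9.5000: CF_t = 14.000000, DF = 0.506038, PV = 7.084533
  t = 10.0000: CF_t = 1014.000000, DF = 0.488218, PV = 495.053148
Price P = sum_t PV_t = 684.518003
Convexity numerator sum_t t*(t + 1/m) * CF_t / (1+y/m)^(m*t + 2):
  t = 0.5000: term = 6.286228
  t = 1.0000: term = 18.194581
  t = 1.5000: term = 35.107731
  t = 2.0000: term = 56.452373
  t = 2.5000: term = 81.696632
  t = 3.0000: term = 110.347598
  t = 3.5000: term = 141.948992
  t = 4.0000: term = 176.078965
  t = 4.5000: term = 212.348004
  t = 5.0000: term = 250.396960
  t = 5.5000: term = 289.895178
  t = 6.0000: term = 330.538729
  t = 6.5000: term = 372.048738
  t = 7.0000: term = 414.169808
  t = 7.5000: term = 456.668522
  t = 8.0000: term = 499.332039
  t = 8.5000: term = 541.966757
  t = 9.0000: term = 584.397059
  t = 9.5000: term = 626.464125
  t = 10.0000: term = 48384.082790
Convexity = (1/P) * sum = 53588.421809 / 684.518003 = 78.286358


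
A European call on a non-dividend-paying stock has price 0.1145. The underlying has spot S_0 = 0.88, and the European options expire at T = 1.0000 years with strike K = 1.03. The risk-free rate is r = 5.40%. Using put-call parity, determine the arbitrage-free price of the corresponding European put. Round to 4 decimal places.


Answer: Put price = 0.2104

Derivation:
Put-call parity: C - P = S_0 * exp(-qT) - K * exp(-rT).
S_0 * exp(-qT) = 0.8800 * 1.00000000 = 0.88000000
K * exp(-rT) = 1.0300 * 0.94743211 = 0.97585507
P = C - S*exp(-qT) + K*exp(-rT)
P = 0.1145 - 0.88000000 + 0.97585507 = 0.2104


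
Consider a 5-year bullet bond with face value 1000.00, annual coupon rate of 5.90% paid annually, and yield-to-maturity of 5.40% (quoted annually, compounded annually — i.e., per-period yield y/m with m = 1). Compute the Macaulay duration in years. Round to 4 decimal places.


Coupon per period c = face * coupon_rate / m = 59.000000
Periods per year m = 1; per-period yield y/m = 0.054000
Number of cashflows N = 5
Cashflows (t years, CF_t, discount factor 1/(1+y/m)^(m*t), PV):
  t = 1.0000: CF_t = 59.000000, DF = 0.948767, PV = 55.977230
  t = 2.0000: CF_t = 59.000000, DF = 0.900158, PV = 53.109326
  t = 3.0000: CF_t = 59.000000, DF = 0.854040, PV = 50.388355
  t = 4.0000: CF_t = 59.000000, DF = 0.810285, PV = 47.806788
  t = 5.0000: CF_t = 1059.000000, DF = 0.768771, PV = 814.128402
Price P = sum_t PV_t = 1021.410100
Macaulay numerator sum_t t * PV_t:
  t * PV_t at t = 1.0000: 55.977230
  t * PV_t at t = 2.0000: 106.218652
  t * PV_t at t = 3.0000: 151.165065
  t * PV_t at t = 4.0000: 191.227153
  t * PV_t at t = 5.0000: 4070.642008
Macaulay duration D = (sum_t t * PV_t) / P = 4575.230107 / 1021.410100 = 4.479327

Answer: Macaulay duration = 4.4793 years


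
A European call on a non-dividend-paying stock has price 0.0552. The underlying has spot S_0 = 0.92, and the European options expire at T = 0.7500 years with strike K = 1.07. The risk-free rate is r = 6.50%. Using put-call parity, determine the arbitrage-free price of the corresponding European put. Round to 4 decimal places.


Put-call parity: C - P = S_0 * exp(-qT) - K * exp(-rT).
S_0 * exp(-qT) = 0.9200 * 1.00000000 = 0.92000000
K * exp(-rT) = 1.0700 * 0.95241920 = 1.01908855
P = C - S*exp(-qT) + K*exp(-rT)
P = 0.0552 - 0.92000000 + 1.01908855 = 0.1543

Answer: Put price = 0.1543


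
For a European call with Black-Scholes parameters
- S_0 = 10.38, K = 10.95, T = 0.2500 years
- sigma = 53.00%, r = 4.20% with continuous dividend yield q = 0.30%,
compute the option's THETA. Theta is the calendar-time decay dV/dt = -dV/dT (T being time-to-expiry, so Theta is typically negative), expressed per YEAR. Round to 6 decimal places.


d1 = -0.0324380322; d2 = -0.2974380322
phi(d1) = 0.3987324469; exp(-qT) = 0.9992502812; exp(-rT) = 0.9895549326
Theta = -S*exp(-qT)*phi(d1)*sigma/(2*sqrt(T)) - r*K*exp(-rT)*N(d2) + q*S*exp(-qT)*N(d1)
N(d1) = 0.4870613666; N(d2) = 0.3830660556; sqrt(T) = 0.5000000000
Term 1 = -10.3800 * 0.9992502812 * 0.3987324469 * 0.5300 / (2 * 0.5000000000) = -2.1919421102
Term 2 = -0.0420 * 10.9500 * 0.9895549326 * 0.3830660556 = -0.1743319497
Term 3 = 0.0030 * 10.3800 * 0.9992502812 * 0.4870613666 = 0.0151557199
Theta = -2.1919421102 + (-0.1743319497) + (0.0151557199) = -2.351118

Answer: Theta = -2.351118


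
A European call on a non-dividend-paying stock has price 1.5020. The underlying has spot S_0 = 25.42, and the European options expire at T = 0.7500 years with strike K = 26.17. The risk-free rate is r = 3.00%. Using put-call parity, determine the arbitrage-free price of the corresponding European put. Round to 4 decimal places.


Answer: Put price = 1.6697

Derivation:
Put-call parity: C - P = S_0 * exp(-qT) - K * exp(-rT).
S_0 * exp(-qT) = 25.4200 * 1.00000000 = 25.42000000
K * exp(-rT) = 26.1700 * 0.97775124 = 25.58774988
P = C - S*exp(-qT) + K*exp(-rT)
P = 1.5020 - 25.42000000 + 25.58774988 = 1.6697


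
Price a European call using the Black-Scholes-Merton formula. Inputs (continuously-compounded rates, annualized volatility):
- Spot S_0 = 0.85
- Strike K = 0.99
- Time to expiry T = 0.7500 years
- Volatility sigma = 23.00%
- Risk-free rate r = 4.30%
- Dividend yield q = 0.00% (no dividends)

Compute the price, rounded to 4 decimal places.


Answer: Price = 0.0301

Derivation:
d1 = (ln(S/K) + (r - q + 0.5*sigma^2) * T) / (sigma * sqrt(T)) = -0.50395697
d2 = d1 - sigma * sqrt(T) = -0.70314281
exp(-rT) = 0.96826449; exp(-qT) = 1.00000000
C = S_0 * exp(-qT) * N(d1) - K * exp(-rT) * N(d2)
N(d1) = 0.30714581; N(d2) = 0.24098338
C = 0.8500 * 1.00000000 * 0.30714581 - 0.9900 * 0.96826449 * 0.24098338 = 0.0301


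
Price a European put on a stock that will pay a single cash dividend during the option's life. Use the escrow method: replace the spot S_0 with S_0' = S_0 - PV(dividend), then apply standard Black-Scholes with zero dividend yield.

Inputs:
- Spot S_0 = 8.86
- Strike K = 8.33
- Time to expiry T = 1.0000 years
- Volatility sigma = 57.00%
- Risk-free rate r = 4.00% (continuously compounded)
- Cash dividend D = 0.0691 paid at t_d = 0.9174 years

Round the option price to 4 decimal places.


PV(D) = D * exp(-r * t_d) = 0.0691 * 0.96396914 = 0.06661027
S_0' = S_0 - PV(D) = 8.8600 - 0.06661027 = 8.79338973
d1 = (ln(S_0'/K) + (r + sigma^2/2)*T) / (sigma*sqrt(T)) = 0.45015231
d2 = d1 - sigma*sqrt(T) = -0.11984769
exp(-rT) = 0.96078944
N(-d1) = 0.32630031; N(-d2) = 0.54769810
P = K * exp(-rT) * N(-d2) - S_0' * N(-d1) = 8.3300 * 0.96078944 * 0.54769810 - 8.79338973 * 0.32630031 = 1.5141

Answer: Price = 1.5141


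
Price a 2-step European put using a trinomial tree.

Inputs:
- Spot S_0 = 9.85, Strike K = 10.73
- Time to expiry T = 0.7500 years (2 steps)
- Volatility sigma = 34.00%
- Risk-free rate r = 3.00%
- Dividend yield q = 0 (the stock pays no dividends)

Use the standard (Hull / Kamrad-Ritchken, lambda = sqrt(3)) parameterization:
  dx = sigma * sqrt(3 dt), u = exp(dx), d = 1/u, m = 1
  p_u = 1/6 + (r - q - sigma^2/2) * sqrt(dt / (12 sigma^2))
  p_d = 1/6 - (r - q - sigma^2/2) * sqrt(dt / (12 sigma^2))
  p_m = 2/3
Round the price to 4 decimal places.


dt = T/N = 0.375000; dx = sigma*sqrt(3*dt) = 0.360624
u = exp(dx) = 1.434225; d = 1/u = 0.697241
p_u = 0.152213, p_m = 0.666667, p_d = 0.181121
Discount per step: exp(-r*dt) = 0.988813
Stock lattice S(k, j) with j the centered position index:
  k=0: S(0,+0) = 9.8500
  k=1: S(1,-1) = 6.8678; S(1,+0) = 9.8500; S(1,+1) = 14.1271
  k=2: S(2,-2) = 4.7885; S(2,-1) = 6.8678; S(2,+0) = 9.8500; S(2,+1) = 14.1271; S(2,+2) = 20.2615
Terminal payoffs V(N, j) = max(K - S_T, 0):
  V(2,-2) = 5.941474; V(2,-1) = 3.862178; V(2,+0) = 0.880000; V(2,+1) = 0.000000; V(2,+2) = 0.000000
Backward induction: V(k, j) = exp(-r*dt) * [p_u * V(k+1, j+1) + p_m * V(k+1, j) + p_d * V(k+1, j-1)]
  V(1,-1) = exp(-r*dt) * [p_u*0.880000 + p_m*3.862178 + p_d*5.941474] = 3.742516
  V(1,+0) = exp(-r*dt) * [p_u*0.000000 + p_m*0.880000 + p_d*3.862178] = 1.271799
  V(1,+1) = exp(-r*dt) * [p_u*0.000000 + p_m*0.000000 + p_d*0.880000] = 0.157603
  V(0,+0) = exp(-r*dt) * [p_u*0.157603 + p_m*1.271799 + p_d*3.742516] = 1.532366

Answer: Price = V(0,0) = 1.5324


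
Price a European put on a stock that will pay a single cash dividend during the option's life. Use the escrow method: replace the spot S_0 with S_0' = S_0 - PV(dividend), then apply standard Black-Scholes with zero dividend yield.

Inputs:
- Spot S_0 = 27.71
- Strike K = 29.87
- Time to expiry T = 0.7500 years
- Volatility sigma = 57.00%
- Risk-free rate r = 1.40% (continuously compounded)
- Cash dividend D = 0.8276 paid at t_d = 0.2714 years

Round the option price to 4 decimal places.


Answer: Price = 6.9370

Derivation:
PV(D) = D * exp(-r * t_d) = 0.8276 * 0.99620761 = 0.82446142
S_0' = S_0 - PV(D) = 27.7100 - 0.82446142 = 26.88553858
d1 = (ln(S_0'/K) + (r + sigma^2/2)*T) / (sigma*sqrt(T)) = 0.05484100
d2 = d1 - sigma*sqrt(T) = -0.43879348
exp(-rT) = 0.98955493
N(-d1) = 0.47813257; N(-d2) = 0.66959441
P = K * exp(-rT) * N(-d2) - S_0' * N(-d1) = 29.8700 * 0.98955493 * 0.66959441 - 26.88553858 * 0.47813257 = 6.9370


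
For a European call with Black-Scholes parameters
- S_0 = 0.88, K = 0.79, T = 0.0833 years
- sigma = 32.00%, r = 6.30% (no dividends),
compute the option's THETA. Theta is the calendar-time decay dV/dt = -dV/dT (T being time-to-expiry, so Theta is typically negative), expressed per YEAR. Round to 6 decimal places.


Answer: Theta = -0.130364

Derivation:
d1 = 1.2711662626; d2 = 1.1788086966
phi(d1) = 0.1778401143; exp(-qT) = 1.0000000000; exp(-rT) = 0.9947658462
Theta = -S*exp(-qT)*phi(d1)*sigma/(2*sqrt(T)) - r*K*exp(-rT)*N(d2) + q*S*exp(-qT)*N(d1)
N(d1) = 0.8981652470; N(d2) = 0.8807628197; sqrt(T) = 0.2886173938
Term 1 = -0.8800 * 1.0000000000 * 0.1778401143 * 0.3200 / (2 * 0.2886173938) = -0.0867580701
Term 2 = -0.0630 * 0.7900 * 0.9947658462 * 0.8807628197 = -0.0436061234
Term 3 = 0 (no dividend yield, q = 0)
Theta = -0.0867580701 + (-0.0436061234) + (0.0000000000) = -0.130364


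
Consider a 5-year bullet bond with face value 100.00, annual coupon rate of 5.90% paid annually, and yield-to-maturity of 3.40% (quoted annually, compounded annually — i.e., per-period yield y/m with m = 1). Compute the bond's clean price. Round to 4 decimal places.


Coupon per period c = face * coupon_rate / m = 5.900000
Periods per year m = 1; per-period yield y/m = 0.034000
Number of cashflows N = 5
Cashflows (t years, CF_t, discount factor 1/(1+y/m)^(m*t), PV):
  t = 1.0000: CF_t = 5.900000, DF = 0.967118, PV = 5.705996
  t = 2.0000: CF_t = 5.900000, DF = 0.935317, PV = 5.518372
  t = 3.0000: CF_t = 5.900000, DF = 0.904562, PV = 5.336916
  t = 4.0000: CF_t = 5.900000, DF = 0.874818, PV = 5.161428
  t = 5.0000: CF_t = 105.900000, DF = 0.846052, PV = 89.596958
Price P = sum_t PV_t = 111.319670

Answer: Price = 111.3197


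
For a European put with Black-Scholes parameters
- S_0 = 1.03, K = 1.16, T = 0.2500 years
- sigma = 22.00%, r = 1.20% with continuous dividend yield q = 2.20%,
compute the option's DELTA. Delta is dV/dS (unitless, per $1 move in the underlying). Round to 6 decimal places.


Answer: Delta = -0.848069

Derivation:
d1 = -1.0482836625; d2 = -1.1582836625
phi(d1) = 0.2302964581; exp(-qT) = 0.9945150973; exp(-rT) = 0.9970044955
N(-d1) = 0.8527460327
Delta = -exp(-qT) * N(-d1) = -0.9945150973 * 0.8527460327 = -0.848069


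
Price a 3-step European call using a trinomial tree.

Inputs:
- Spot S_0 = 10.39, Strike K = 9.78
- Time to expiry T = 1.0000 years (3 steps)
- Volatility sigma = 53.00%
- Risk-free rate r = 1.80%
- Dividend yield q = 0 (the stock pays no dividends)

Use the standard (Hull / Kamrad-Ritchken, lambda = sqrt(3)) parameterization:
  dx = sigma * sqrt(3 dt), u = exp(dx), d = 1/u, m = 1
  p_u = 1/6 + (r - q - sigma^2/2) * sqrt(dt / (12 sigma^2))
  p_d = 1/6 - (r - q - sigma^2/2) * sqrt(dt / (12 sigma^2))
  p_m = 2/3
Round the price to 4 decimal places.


Answer: Price = V(0,0) = 2.3770

Derivation:
dt = T/N = 0.333333; dx = sigma*sqrt(3*dt) = 0.530000
u = exp(dx) = 1.698932; d = 1/u = 0.588605
p_u = 0.128160, p_m = 0.666667, p_d = 0.205173
Discount per step: exp(-r*dt) = 0.994018
Stock lattice S(k, j) with j the centered position index:
  k=0: S(0,+0) = 10.3900
  k=1: S(1,-1) = 6.1156; S(1,+0) = 10.3900; S(1,+1) = 17.6519
  k=2: S(2,-2) = 3.5997; S(2,-1) = 6.1156; S(2,+0) = 10.3900; S(2,+1) = 17.6519; S(2,+2) = 29.9894
  k=3: S(3,-3) = 2.1188; S(3,-2) = 3.5997; S(3,-1) = 6.1156; S(3,+0) = 10.3900; S(3,+1) = 17.6519; S(3,+2) = 29.9894; S(3,+3) = 50.9500
Terminal payoffs V(N, j) = max(S_T - K, 0):
  V(3,-3) = 0.000000; V(3,-2) = 0.000000; V(3,-1) = 0.000000; V(3,+0) = 0.610000; V(3,+1) = 7.871907; V(3,+2) = 20.209395; V(3,+3) = 41.169951
Backward induction: V(k, j) = exp(-r*dt) * [p_u * V(k+1, j+1) + p_m * V(k+1, j) + p_d * V(k+1, j-1)]
  V(2,-2) = exp(-r*dt) * [p_u*0.000000 + p_m*0.000000 + p_d*0.000000] = 0.000000
  V(2,-1) = exp(-r*dt) * [p_u*0.610000 + p_m*0.000000 + p_d*0.000000] = 0.077710
  V(2,+0) = exp(-r*dt) * [p_u*7.871907 + p_m*0.610000 + p_d*0.000000] = 1.407065
  V(2,+1) = exp(-r*dt) * [p_u*20.209395 + p_m*7.871907 + p_d*0.610000] = 7.915501
  V(2,+2) = exp(-r*dt) * [p_u*41.169951 + p_m*20.209395 + p_d*7.871907] = 20.242568
  V(1,-1) = exp(-r*dt) * [p_u*1.407065 + p_m*0.077710 + p_d*0.000000] = 0.230748
  V(1,+0) = exp(-r*dt) * [p_u*7.915501 + p_m*1.407065 + p_d*0.077710] = 1.956666
  V(1,+1) = exp(-r*dt) * [p_u*20.242568 + p_m*7.915501 + p_d*1.407065] = 8.111174
  V(0,+0) = exp(-r*dt) * [p_u*8.111174 + p_m*1.956666 + p_d*0.230748] = 2.377013


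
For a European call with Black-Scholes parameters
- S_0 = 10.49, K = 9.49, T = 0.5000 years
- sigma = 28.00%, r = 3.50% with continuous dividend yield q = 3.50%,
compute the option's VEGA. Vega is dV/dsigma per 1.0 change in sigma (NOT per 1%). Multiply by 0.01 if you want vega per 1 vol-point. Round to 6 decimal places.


Answer: Vega = 2.421526

Derivation:
d1 = 0.6049996013; d2 = 0.4070097025
phi(d1) = 0.3322223544; exp(-qT) = 0.9826522357; exp(-rT) = 0.9826522357
Vega = S * exp(-qT) * phi(d1) * sqrt(T) = 10.4900 * 0.9826522357 * 0.3322223544 * 0.7071067812 = 2.421526


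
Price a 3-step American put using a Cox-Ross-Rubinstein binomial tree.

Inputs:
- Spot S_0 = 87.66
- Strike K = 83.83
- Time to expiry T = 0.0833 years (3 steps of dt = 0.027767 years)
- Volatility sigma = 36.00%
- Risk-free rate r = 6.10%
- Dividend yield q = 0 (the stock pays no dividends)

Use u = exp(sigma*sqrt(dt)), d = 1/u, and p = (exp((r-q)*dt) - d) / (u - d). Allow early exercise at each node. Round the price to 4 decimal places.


Answer: Price = V(0,0) = 1.8377

Derivation:
dt = T/N = 0.027767
u = exp(sigma*sqrt(dt)) = 1.061824; d = 1/u = 0.941776
p = (exp((r-q)*dt) - d) / (u - d) = 0.499129
Discount per step: exp(-r*dt) = 0.998308
Stock lattice S(k, i) with i counting down-moves:
  k=0: S(0,0) = 87.6600
  k=1: S(1,0) = 93.0795; S(1,1) = 82.5561
  k=2: S(2,0) = 98.8340; S(2,1) = 87.6600; S(2,2) = 77.7493
  k=3: S(3,0) = 104.9443; S(3,1) = 93.0795; S(3,2) = 82.5561; S(3,3) = 73.2224
Terminal payoffs V(N, i) = max(K - S_T, 0):
  V(3,0) = 0.000000; V(3,1) = 0.000000; V(3,2) = 1.273930; V(3,3) = 10.607577
Backward induction: V(k, i) = exp(-r*dt) * [p * V(k+1, i) + (1-p) * V(k+1, i+1)]; then take max(V_cont, immediate exercise) for American.
  V(2,0) = exp(-r*dt) * [p*0.000000 + (1-p)*0.000000] = 0.000000; exercise = 0.000000; V(2,0) = max -> 0.000000
  V(2,1) = exp(-r*dt) * [p*0.000000 + (1-p)*1.273930] = 0.636995; exercise = 0.000000; V(2,1) = max -> 0.636995
  V(2,2) = exp(-r*dt) * [p*1.273930 + (1-p)*10.607577] = 5.938820; exercise = 6.080688; V(2,2) = max -> 6.080688
  V(1,0) = exp(-r*dt) * [p*0.000000 + (1-p)*0.636995] = 0.318513; exercise = 0.000000; V(1,0) = max -> 0.318513
  V(1,1) = exp(-r*dt) * [p*0.636995 + (1-p)*6.080688] = 3.357894; exercise = 1.273930; V(1,1) = max -> 3.357894
  V(0,0) = exp(-r*dt) * [p*0.318513 + (1-p)*3.357894] = 1.837737; exercise = 0.000000; V(0,0) = max -> 1.837737


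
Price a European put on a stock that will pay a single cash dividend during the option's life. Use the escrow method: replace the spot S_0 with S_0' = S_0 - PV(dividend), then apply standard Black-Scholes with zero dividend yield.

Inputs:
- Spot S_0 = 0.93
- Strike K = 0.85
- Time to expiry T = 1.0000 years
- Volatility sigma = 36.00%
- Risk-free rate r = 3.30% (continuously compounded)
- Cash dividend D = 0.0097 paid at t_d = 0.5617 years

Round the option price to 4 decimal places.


Answer: Price = 0.0814

Derivation:
PV(D) = D * exp(-r * t_d) = 0.0097 * 0.98163464 = 0.00952186
S_0' = S_0 - PV(D) = 0.9300 - 0.00952186 = 0.92047814
d1 = (ln(S_0'/K) + (r + sigma^2/2)*T) / (sigma*sqrt(T)) = 0.49293585
d2 = d1 - sigma*sqrt(T) = 0.13293585
exp(-rT) = 0.96753856
N(-d1) = 0.31102896; N(-d2) = 0.44712206
P = K * exp(-rT) * N(-d2) - S_0' * N(-d1) = 0.8500 * 0.96753856 * 0.44712206 - 0.92047814 * 0.31102896 = 0.0814


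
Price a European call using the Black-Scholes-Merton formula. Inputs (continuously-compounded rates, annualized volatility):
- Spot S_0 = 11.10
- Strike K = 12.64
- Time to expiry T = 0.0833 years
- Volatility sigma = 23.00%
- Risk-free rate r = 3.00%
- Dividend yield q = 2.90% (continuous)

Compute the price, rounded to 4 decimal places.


Answer: Price = 0.0075

Derivation:
d1 = (ln(S/K) + (r - q + 0.5*sigma^2) * T) / (sigma * sqrt(T)) = -1.92273047
d2 = d1 - sigma * sqrt(T) = -1.98911247
exp(-rT) = 0.99750412; exp(-qT) = 0.99758722
C = S_0 * exp(-qT) * N(d1) - K * exp(-rT) * N(d2)
N(d1) = 0.02725695; N(d2) = 0.02334439
C = 11.1000 * 0.99758722 * 0.02725695 - 12.6400 * 0.99750412 * 0.02334439 = 0.0075


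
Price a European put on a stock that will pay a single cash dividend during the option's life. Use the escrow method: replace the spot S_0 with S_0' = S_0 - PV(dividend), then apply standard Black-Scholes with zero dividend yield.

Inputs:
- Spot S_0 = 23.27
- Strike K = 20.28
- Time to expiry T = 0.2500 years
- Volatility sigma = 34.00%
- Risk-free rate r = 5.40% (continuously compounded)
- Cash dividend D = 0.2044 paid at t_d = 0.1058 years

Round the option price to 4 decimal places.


PV(D) = D * exp(-r * t_d) = 0.2044 * 0.99430309 = 0.20323555
S_0' = S_0 - PV(D) = 23.2700 - 0.20323555 = 23.06676445
d1 = (ln(S_0'/K) + (r + sigma^2/2)*T) / (sigma*sqrt(T)) = 0.92180961
d2 = d1 - sigma*sqrt(T) = 0.75180961
exp(-rT) = 0.98659072
N(-d1) = 0.17831395; N(-d2) = 0.22608278
P = K * exp(-rT) * N(-d2) - S_0' * N(-d1) = 20.2800 * 0.98659072 * 0.22608278 - 23.06676445 * 0.17831395 = 0.4104

Answer: Price = 0.4104


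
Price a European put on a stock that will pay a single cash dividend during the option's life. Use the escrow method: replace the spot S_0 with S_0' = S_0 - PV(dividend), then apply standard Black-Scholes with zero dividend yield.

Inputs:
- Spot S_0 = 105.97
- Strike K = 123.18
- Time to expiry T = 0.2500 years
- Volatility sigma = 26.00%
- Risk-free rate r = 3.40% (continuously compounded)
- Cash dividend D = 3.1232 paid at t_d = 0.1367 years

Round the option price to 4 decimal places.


PV(D) = D * exp(-r * t_d) = 3.1232 * 0.99536298 = 3.10871767
S_0' = S_0 - PV(D) = 105.9700 - 3.10871767 = 102.86128233
d1 = (ln(S_0'/K) + (r + sigma^2/2)*T) / (sigma*sqrt(T)) = -1.25627226
d2 = d1 - sigma*sqrt(T) = -1.38627226
exp(-rT) = 0.99153602
N(-d1) = 0.89549136; N(-d2) = 0.91716811
P = K * exp(-rT) * N(-d2) - S_0' * N(-d1) = 123.1800 * 0.99153602 * 0.91716811 - 102.86128233 * 0.89549136 = 19.9091

Answer: Price = 19.9091


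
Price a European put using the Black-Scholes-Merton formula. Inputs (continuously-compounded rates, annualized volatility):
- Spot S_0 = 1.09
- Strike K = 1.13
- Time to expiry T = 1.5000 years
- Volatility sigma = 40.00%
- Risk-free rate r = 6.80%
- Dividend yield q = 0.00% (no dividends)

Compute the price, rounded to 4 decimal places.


Answer: Price = 0.1712

Derivation:
d1 = (ln(S/K) + (r - q + 0.5*sigma^2) * T) / (sigma * sqrt(T)) = 0.37958939
d2 = d1 - sigma * sqrt(T) = -0.11030856
exp(-rT) = 0.90302955; exp(-qT) = 1.00000000
P = K * exp(-rT) * N(-d2) - S_0 * exp(-qT) * N(-d1)
N(-d1) = 0.35212512; N(-d2) = 0.54391766
P = 1.1300 * 0.90302955 * 0.54391766 - 1.0900 * 1.00000000 * 0.35212512 = 0.1712


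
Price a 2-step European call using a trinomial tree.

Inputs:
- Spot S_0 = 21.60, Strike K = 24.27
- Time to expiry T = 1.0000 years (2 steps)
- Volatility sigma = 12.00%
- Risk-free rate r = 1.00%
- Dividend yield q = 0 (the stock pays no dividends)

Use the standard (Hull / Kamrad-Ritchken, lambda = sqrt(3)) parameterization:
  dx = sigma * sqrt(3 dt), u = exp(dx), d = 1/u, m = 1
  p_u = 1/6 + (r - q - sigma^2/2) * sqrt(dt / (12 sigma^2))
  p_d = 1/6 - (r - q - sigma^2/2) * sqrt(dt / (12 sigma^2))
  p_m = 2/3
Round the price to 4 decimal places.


Answer: Price = V(0,0) = 0.3067

Derivation:
dt = T/N = 0.500000; dx = sigma*sqrt(3*dt) = 0.146969
u = exp(dx) = 1.158319; d = 1/u = 0.863320
p_u = 0.171430, p_m = 0.666667, p_d = 0.161904
Discount per step: exp(-r*dt) = 0.995012
Stock lattice S(k, j) with j the centered position index:
  k=0: S(0,+0) = 21.6000
  k=1: S(1,-1) = 18.6477; S(1,+0) = 21.6000; S(1,+1) = 25.0197
  k=2: S(2,-2) = 16.0990; S(2,-1) = 18.6477; S(2,+0) = 21.6000; S(2,+1) = 25.0197; S(2,+2) = 28.9808
Terminal payoffs V(N, j) = max(S_T - K, 0):
  V(2,-2) = 0.000000; V(2,-1) = 0.000000; V(2,+0) = 0.000000; V(2,+1) = 0.749680; V(2,+2) = 4.710758
Backward induction: V(k, j) = exp(-r*dt) * [p_u * V(k+1, j+1) + p_m * V(k+1, j) + p_d * V(k+1, j-1)]
  V(1,-1) = exp(-r*dt) * [p_u*0.000000 + p_m*0.000000 + p_d*0.000000] = 0.000000
  V(1,+0) = exp(-r*dt) * [p_u*0.749680 + p_m*0.000000 + p_d*0.000000] = 0.127876
  V(1,+1) = exp(-r*dt) * [p_u*4.710758 + p_m*0.749680 + p_d*0.000000] = 1.300829
  V(0,+0) = exp(-r*dt) * [p_u*1.300829 + p_m*0.127876 + p_d*0.000000] = 0.306714


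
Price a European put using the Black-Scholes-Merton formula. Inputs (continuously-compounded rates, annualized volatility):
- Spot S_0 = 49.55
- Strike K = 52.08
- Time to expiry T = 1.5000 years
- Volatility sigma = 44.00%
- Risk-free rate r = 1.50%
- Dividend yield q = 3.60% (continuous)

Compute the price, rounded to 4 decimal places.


d1 = (ln(S/K) + (r - q + 0.5*sigma^2) * T) / (sigma * sqrt(T)) = 0.11857992
d2 = d1 - sigma * sqrt(T) = -0.42030783
exp(-rT) = 0.97775124; exp(-qT) = 0.94743211
P = K * exp(-rT) * N(-d2) - S_0 * exp(-qT) * N(-d1)
N(-d1) = 0.45280409; N(-d2) = 0.66286970
P = 52.0800 * 0.97775124 * 0.66286970 - 49.5500 * 0.94743211 * 0.45280409 = 12.4972

Answer: Price = 12.4972


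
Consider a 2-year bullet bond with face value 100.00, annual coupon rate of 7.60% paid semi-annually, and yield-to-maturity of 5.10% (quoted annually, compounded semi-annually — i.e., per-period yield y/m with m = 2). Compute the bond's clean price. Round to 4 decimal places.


Coupon per period c = face * coupon_rate / m = 3.800000
Periods per year m = 2; per-period yield y/m = 0.025500
Number of cashflows N = 4
Cashflows (t years, CF_t, discount factor 1/(1+y/m)^(m*t), PV):
  t = 0.5000: CF_t = 3.800000, DF = 0.975134, PV = 3.705510
  t = 1.0000: CF_t = 3.800000, DF = 0.950886, PV = 3.613369
  t = 1.5000: CF_t = 3.800000, DF = 0.927242, PV = 3.523519
  t = 2.0000: CF_t = 103.800000, DF = 0.904185, PV = 93.854412
Price P = sum_t PV_t = 104.696809

Answer: Price = 104.6968


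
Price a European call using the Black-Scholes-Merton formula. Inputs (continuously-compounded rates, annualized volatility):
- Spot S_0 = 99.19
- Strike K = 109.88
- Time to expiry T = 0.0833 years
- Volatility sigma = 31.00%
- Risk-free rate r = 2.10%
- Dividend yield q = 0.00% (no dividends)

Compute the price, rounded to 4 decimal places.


Answer: Price = 0.6097

Derivation:
d1 = (ln(S/K) + (r - q + 0.5*sigma^2) * T) / (sigma * sqrt(T)) = -1.07967241
d2 = d1 - sigma * sqrt(T) = -1.16914380
exp(-rT) = 0.99825223; exp(-qT) = 1.00000000
C = S_0 * exp(-qT) * N(d1) - K * exp(-rT) * N(d2)
N(d1) = 0.14014404; N(d2) = 0.12117285
C = 99.1900 * 1.00000000 * 0.14014404 - 109.8800 * 0.99825223 * 0.12117285 = 0.6097


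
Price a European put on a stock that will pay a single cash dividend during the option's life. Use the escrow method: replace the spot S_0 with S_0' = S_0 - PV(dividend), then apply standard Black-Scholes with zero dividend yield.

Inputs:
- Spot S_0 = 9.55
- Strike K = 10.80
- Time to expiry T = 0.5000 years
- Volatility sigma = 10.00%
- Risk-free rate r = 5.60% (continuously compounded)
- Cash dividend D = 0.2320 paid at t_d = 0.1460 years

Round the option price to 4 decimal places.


PV(D) = D * exp(-r * t_d) = 0.2320 * 0.99185733 = 0.23011090
S_0' = S_0 - PV(D) = 9.5500 - 0.23011090 = 9.31988910
d1 = (ln(S_0'/K) + (r + sigma^2/2)*T) / (sigma*sqrt(T)) = -1.65315067
d2 = d1 - sigma*sqrt(T) = -1.72386135
exp(-rT) = 0.97238837
N(-d1) = 0.95084990; N(-d2) = 0.95763356
P = K * exp(-rT) * N(-d2) - S_0' * N(-d1) = 10.8000 * 0.97238837 * 0.95763356 - 9.31988910 * 0.95084990 = 1.1951

Answer: Price = 1.1951
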